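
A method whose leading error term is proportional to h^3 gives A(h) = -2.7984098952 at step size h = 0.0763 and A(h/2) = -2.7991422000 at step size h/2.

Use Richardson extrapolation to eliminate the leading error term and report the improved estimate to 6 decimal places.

Error is O(h^3); halving h shrinks it by 2^3 = 8.
Weighted: (-22.3931376000) − (-2.7984098952) = -19.5947277048
Divide by 2^3 − 1 = 7.
R = (-19.5947277048)/7 = -2.7992468150
Shift from A(h/2): −0.0001046150.

-2.799247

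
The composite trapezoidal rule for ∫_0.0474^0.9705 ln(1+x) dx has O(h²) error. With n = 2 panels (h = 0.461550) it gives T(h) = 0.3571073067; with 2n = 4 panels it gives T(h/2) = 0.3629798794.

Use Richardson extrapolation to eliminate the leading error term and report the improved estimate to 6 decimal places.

0.364937

r = 2, so 2^r = 4.
Weighted: 1.4519195176 − 0.3571073067 = 1.0948122109
Divide by 2^2 − 1 = 3.
R = 1.0948122109/3 = 0.3649374036
Shift from A(h/2): +0.0019575242.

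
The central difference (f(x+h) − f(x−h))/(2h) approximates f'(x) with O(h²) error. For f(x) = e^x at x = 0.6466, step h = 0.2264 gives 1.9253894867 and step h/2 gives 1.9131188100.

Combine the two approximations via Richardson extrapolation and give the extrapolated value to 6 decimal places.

r = 2: numerator weight 4, denominator 3.
4·1.9131188100 = 7.6524752400; 7.6524752400 − 1.9253894867 = 5.7270857533
Denominator 4 − 1 = 3.
R = 5.7270857533/3 = 1.9090285844

1.909029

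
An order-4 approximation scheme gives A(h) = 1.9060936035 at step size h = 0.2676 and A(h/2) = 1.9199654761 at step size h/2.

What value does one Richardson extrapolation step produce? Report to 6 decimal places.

r = 4: numerator weight 16, denominator 15.
16 × 1.9199654761 = 30.7194476176; subtract 1.9060936035 → 28.8133540141
28.8133540141 ÷ 15 = 1.9208902676

1.920890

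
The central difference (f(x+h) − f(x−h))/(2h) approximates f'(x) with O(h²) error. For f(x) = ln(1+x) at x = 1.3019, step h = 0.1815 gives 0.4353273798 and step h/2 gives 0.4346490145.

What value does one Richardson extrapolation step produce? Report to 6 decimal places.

0.434423

r = 2: numerator weight 4, denominator 3.
4*0.4346490145 = 1.7385960580; 1.7385960580 − 0.4353273798 = 1.3032686782
Divide by 2^2 − 1 = 3.
Extrapolated: 1.3032686782 / 3 = 0.4344228927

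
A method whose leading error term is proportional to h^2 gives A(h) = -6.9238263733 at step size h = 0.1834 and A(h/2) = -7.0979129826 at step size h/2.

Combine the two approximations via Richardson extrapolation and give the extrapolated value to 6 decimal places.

Order 2 gives 2^r = 4 and 2^r − 1 = 3.
Difference of the inputs: -7.0979129826 − (-6.9238263733) = -0.1740866093
Correction (A(h/2) − A(h))/(4 − 1) = (-0.1740866093)/3 = -0.0580288698
R = -7.0979129826 − 0.0580288698 = -7.1559418524

-7.155942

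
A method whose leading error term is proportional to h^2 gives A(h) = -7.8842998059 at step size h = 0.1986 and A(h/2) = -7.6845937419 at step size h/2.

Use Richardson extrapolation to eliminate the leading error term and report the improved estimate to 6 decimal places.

-7.618025

Error is O(h^2); halving h shrinks it by 2^2 = 4.
Numerator 4*A(h/2) − A(h) = 4*(-7.6845937419) − (-7.8842998059) = -22.8540751617
Extrapolated: (-22.8540751617) / 3 = -7.6180250539
Gap between inputs: 1.997e-01; correction applied: +0.0665686880.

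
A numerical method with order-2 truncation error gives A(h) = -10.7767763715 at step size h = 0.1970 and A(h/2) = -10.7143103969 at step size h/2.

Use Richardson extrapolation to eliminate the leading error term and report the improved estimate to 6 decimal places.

-10.693488

Leading term ∝ h^2; use weight 4 = 2^2.
Top: 4(-10.7143103969) − (-10.7767763715) = -32.0804652161
Denominator 4 − 1 = 3.
R = (-32.0804652161)/3 = -10.6934884054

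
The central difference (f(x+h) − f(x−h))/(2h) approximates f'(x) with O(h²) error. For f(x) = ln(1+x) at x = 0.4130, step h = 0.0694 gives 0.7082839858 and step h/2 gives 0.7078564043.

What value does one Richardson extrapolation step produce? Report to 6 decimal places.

The method has order 2: 2^2 = 4.
4×0.7078564043 = 2.8314256172; subtract 0.7082839858 → 2.1231416314
R = 2.1231416314/3 = 0.7077138771

0.707714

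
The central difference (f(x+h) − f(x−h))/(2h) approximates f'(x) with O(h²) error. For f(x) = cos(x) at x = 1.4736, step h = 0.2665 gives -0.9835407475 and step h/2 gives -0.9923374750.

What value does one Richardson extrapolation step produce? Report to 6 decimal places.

With r = 2 the leading error scales as h^2, so the weight is 2^2 = 4.
4×(-0.9923374750) = -3.9693499000; subtract (-0.9835407475) → -2.9858091525
Divide by 2^2 − 1 = 3.
(4×(-0.9923374750) − (-0.9835407475))/(4 − 1) = -0.9952697175
Shift from A(h/2): −0.0029322425.

-0.995270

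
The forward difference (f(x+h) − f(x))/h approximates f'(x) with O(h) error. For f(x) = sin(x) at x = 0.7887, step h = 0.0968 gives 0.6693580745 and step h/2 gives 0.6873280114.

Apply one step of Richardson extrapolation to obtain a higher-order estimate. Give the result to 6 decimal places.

0.705298

Error is O(h^1); halving h shrinks it by 2^1 = 2.
2^1 × A(h/2) = 1.3746560228; minus A(h) gives 0.7052979483.
Divide by 2^1 − 1 = 1.
So the Richardson estimate is 0.7052979483.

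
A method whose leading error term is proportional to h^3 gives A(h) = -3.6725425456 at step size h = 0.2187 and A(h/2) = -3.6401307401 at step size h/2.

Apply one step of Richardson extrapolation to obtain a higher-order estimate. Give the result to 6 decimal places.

r = 3, so 2^r = 8.
Top: 8(-3.6401307401) − (-3.6725425456) = -25.4485033752
Denominator 8 − 1 = 7.
(8*(-3.6401307401) − (-3.6725425456))/(8 − 1) = -3.6355004822
Shift from A(h/2): +0.0046302579.

-3.635500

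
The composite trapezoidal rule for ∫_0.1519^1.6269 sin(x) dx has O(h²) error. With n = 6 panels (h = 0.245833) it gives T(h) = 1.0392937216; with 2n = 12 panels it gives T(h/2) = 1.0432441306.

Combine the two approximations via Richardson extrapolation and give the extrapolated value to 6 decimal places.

Order 2 gives 2^r = 4 and 2^r − 1 = 3.
A(h/2) − A(h) = 1.0432441306 − 1.0392937216 = 0.0039504090
Correction (A(h/2) − A(h))/(4 − 1) = 0.0039504090/3 = 0.0013168030
R = 1.0432441306 + 0.0013168030 = 1.0445609336

1.044561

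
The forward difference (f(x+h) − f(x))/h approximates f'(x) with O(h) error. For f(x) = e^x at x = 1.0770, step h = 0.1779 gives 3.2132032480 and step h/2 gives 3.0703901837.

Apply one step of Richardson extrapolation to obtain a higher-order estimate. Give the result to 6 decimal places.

2.927577

r = 1, so 2^r = 2.
2*3.0703901837 = 6.1407803674; 6.1407803674 − 3.2132032480 = 2.9275771194
2.9275771194 ÷ 1 = 2.9275771194
Correction |R − A(h/2)| = 1.428e-01; gap |A(h/2) − A(h)| = 1.428e-01.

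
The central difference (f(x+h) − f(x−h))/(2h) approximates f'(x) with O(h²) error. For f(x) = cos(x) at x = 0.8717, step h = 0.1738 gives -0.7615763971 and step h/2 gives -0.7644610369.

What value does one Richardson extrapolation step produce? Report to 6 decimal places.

-0.765423

Leading term ∝ h^2; use weight 4 = 2^2.
2^2·A(h/2) = -3.0578441476; minus A(h) gives -2.2962677505.
Extrapolated: (-2.2962677505) / 3 = -0.7654225835
Shift from A(h/2): −0.0009615466.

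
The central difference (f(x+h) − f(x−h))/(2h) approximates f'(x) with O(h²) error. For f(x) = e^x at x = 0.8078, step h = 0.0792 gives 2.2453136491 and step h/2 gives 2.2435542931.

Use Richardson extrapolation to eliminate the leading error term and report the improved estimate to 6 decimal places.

With r = 2 the leading error scales as h^2, so the weight is 2^2 = 4.
4*2.2435542931 − 2.2453136491 = 6.7289035233
Divide by 2^2 − 1 = 3.
R = 6.7289035233/3 = 2.2429678411
Shift from A(h/2): −0.0005864520.

2.242968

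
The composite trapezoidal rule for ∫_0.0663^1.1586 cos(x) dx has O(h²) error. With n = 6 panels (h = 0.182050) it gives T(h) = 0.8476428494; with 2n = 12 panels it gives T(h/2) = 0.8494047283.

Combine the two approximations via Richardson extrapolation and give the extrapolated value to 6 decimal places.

r = 2: numerator weight 4, denominator 3.
4 × 0.8494047283 = 3.3976189132; 3.3976189132 − 0.8476428494 = 2.5499760638
R = 2.5499760638/3 = 0.8499920213
Gap between inputs: 1.762e-03; correction applied: +0.0005872930.

0.849992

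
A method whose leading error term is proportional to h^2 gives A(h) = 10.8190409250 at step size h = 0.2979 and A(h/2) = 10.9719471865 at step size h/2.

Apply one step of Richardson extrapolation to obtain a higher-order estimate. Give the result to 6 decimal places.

Leading term ∝ h^2; use weight 4 = 2^2.
Numerator 4*A(h/2) − A(h) = 4*10.9719471865 − 10.8190409250 = 33.0687478210
Denominator 4 − 1 = 3.
So the Richardson estimate is 11.0229159403.

11.022916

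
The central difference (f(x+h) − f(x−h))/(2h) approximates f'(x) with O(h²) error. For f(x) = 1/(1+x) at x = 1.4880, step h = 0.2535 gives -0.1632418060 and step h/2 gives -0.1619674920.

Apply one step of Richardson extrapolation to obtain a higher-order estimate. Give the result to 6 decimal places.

-0.161543

Method order is 2; weight 2^2 = 4.
2^2 × A(h/2) = -0.6478699680; minus A(h) gives -0.4846281620.
R = (-0.4846281620)/3 = -0.1615427207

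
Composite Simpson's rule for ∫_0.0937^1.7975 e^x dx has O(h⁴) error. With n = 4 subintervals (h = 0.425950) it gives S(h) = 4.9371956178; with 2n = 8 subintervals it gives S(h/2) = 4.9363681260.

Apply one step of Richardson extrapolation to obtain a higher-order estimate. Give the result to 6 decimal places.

4.936313

r = 4, so 2^r = 16.
16·4.9363681260 − 4.9371956178 = 74.0446943982
74.0446943982 ÷ 15 = 4.9363129599
Gap between inputs: 8.275e-04; correction applied: −0.0000551661.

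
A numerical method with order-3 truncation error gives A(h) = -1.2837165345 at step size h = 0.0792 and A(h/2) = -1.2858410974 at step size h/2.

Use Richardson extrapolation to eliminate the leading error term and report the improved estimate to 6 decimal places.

-1.286145

Method order is 3; weight 2^3 = 8.
Numerator 8×A(h/2) − A(h) = 8×(-1.2858410974) − (-1.2837165345) = -9.0030122447
Denominator 8 − 1 = 7.
(-9.0030122447) ÷ 7 = -1.2861446064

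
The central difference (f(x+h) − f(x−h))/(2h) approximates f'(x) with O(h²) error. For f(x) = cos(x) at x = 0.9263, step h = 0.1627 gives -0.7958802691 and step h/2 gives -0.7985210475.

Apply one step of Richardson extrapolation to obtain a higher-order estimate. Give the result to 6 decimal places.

r = 2: numerator weight 4, denominator 3.
Top: 4(-0.7985210475) − (-0.7958802691) = -2.3982039209
(-2.3982039209) ÷ 3 = -0.7994013070
Gap between inputs: 2.641e-03; correction applied: −0.0008802595.

-0.799401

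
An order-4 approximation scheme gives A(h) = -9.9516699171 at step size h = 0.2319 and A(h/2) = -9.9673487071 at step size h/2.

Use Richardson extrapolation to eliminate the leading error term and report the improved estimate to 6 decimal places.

-9.968394

The method has order 4: 2^4 = 16.
16×(-9.9673487071) − (-9.9516699171) = -149.5259093965
Divide by 2^4 − 1 = 15.
Extrapolated: (-149.5259093965) / 15 = -9.9683939598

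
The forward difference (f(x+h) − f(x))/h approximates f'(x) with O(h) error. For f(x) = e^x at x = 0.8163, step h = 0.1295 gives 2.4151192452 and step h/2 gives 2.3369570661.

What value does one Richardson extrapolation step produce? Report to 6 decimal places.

2.258795

Order 1 gives 2^r = 2 and 2^r − 1 = 1.
2×2.3369570661 − 2.4151192452 = 2.2587948870
Extrapolated: 2.2587948870 / 1 = 2.2587948870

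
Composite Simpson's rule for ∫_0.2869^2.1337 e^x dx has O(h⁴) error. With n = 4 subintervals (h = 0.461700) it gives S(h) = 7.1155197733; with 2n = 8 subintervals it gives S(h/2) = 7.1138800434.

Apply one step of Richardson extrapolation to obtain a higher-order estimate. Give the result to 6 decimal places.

7.113771

r = 4, so 2^r = 16.
Numerator 16×A(h/2) − A(h) = 16×7.1138800434 − 7.1155197733 = 106.7065609211
Denominator 16 − 1 = 15.
106.7065609211 ÷ 15 = 7.1137707281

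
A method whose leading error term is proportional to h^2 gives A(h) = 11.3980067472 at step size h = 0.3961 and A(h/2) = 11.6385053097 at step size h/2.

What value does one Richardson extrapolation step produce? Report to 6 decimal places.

11.718671

r = 2: numerator weight 4, denominator 3.
Difference of the inputs: 11.6385053097 − 11.3980067472 = 0.2404985625
Correction (A(h/2) − A(h))/(4 − 1) = 0.2404985625/3 = 0.0801661875
R = A(h/2) + (A(h/2) − A(h))/3 = 11.6385053097 + 0.0801661875 = 11.7186714972
Shift from A(h/2): +0.0801661875.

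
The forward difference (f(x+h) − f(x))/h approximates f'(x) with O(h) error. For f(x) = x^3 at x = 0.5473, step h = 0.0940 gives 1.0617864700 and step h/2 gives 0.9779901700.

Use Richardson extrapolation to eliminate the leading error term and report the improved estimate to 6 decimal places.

Order 1 gives 2^r = 2 and 2^r − 1 = 1.
Top: 2(0.9779901700) − (1.0617864700) = 0.8941938700
0.8941938700 ÷ 1 = 0.8941938700
Gap between inputs: 8.380e-02; correction applied: −0.0837963000.

0.894194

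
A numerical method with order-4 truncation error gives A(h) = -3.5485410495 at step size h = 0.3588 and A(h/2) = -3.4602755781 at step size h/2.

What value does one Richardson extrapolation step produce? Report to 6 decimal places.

Error is O(h^4); halving h shrinks it by 2^4 = 16.
2^4*A(h/2) = -55.3644092496; minus A(h) gives -51.8158682001.
(-51.8158682001) ÷ 15 = -3.4543912133
Correction |R − A(h/2)| = 5.884e-03; gap |A(h/2) − A(h)| = 8.827e-02.

-3.454391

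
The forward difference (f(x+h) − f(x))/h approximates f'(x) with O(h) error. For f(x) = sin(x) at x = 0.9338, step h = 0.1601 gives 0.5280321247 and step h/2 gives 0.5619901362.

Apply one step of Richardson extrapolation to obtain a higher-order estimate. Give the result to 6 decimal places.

0.595948

Order 1 gives 2^r = 2 and 2^r − 1 = 1.
Weighted: 1.1239802724 − 0.5280321247 = 0.5959481477
(2*0.5619901362 − 0.5280321247)/(2 − 1) = 0.5959481477
Gap between inputs: 3.396e-02; correction applied: +0.0339580115.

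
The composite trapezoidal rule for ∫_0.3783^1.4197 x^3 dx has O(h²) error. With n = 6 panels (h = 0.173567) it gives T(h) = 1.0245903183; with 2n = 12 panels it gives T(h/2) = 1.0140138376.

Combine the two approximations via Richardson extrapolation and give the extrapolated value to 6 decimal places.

Method order is 2; weight 2^2 = 4.
Weighted: 4.0560553504 − 1.0245903183 = 3.0314650321
3.0314650321 ÷ 3 = 1.0104883440

1.010488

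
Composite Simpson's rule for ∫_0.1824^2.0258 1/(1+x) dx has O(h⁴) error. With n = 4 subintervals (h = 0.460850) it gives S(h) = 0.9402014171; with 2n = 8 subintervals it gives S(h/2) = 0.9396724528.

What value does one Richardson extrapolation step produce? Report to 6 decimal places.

0.939637

The method has order 4: 2^4 = 16.
A(h/2) − A(h) = 0.9396724528 − 0.9402014171 = -0.0005289643
Divide by 2^4 − 1 = 15: (-0.0005289643)/15 = -0.0000352643
R = 0.9396724528 − 0.0000352643 = 0.9396371885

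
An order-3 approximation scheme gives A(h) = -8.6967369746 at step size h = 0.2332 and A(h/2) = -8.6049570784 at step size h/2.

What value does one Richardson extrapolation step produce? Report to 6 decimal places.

r = 3: numerator weight 8, denominator 7.
Weighted: (-68.8396566272) − (-8.6967369746) = -60.1429196526
(-60.1429196526) ÷ 7 = -8.5918456647

-8.591846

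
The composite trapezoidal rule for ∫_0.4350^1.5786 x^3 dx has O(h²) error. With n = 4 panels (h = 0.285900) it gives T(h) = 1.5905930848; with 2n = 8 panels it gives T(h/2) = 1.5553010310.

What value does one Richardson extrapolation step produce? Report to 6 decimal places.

1.543537

Error is O(h^2); halving h shrinks it by 2^2 = 4.
2^2·A(h/2) = 6.2212041240; minus A(h) gives 4.6306110392.
(4·1.5553010310 − 1.5905930848)/(4 − 1) = 1.5435370131
Correction |R − A(h/2)| = 1.176e-02; gap |A(h/2) − A(h)| = 3.529e-02.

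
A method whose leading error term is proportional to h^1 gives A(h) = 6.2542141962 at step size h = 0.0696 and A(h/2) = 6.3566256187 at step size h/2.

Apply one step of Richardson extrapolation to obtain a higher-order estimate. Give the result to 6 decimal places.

r = 1, so 2^r = 2.
Top: 2(6.3566256187) − (6.2542141962) = 6.4590370412
Denominator 2 − 1 = 1.
(2×6.3566256187 − 6.2542141962)/(2 − 1) = 6.4590370412
Gap between inputs: 1.024e-01; correction applied: +0.1024114225.

6.459037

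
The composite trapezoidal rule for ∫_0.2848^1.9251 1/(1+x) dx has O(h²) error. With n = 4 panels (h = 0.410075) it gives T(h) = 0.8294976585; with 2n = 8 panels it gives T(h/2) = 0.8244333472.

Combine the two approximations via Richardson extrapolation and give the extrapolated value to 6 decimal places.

0.822745

Error is O(h^2); halving h shrinks it by 2^2 = 4.
Top: 4(0.8244333472) − (0.8294976585) = 2.4682357303
Extrapolated: 2.4682357303 / 3 = 0.8227452434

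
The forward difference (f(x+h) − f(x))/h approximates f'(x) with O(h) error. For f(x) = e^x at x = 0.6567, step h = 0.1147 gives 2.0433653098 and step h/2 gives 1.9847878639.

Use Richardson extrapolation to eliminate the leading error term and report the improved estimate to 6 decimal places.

Order 1 gives 2^r = 2 and 2^r − 1 = 1.
Difference of the inputs: 1.9847878639 − 2.0433653098 = -0.0585774459
Divide by 2^1 − 1 = 1: (-0.0585774459)/1 = -0.0585774459
R = 1.9847878639 − 0.0585774459 = 1.9262104180

1.926210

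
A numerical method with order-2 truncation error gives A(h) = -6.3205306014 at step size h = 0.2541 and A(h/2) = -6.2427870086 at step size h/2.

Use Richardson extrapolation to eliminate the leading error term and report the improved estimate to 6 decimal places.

Error is O(h^2); halving h shrinks it by 2^2 = 4.
Top: 4(-6.2427870086) − (-6.3205306014) = -18.6506174330
Denominator 4 − 1 = 3.
R = (-18.6506174330)/3 = -6.2168724777

-6.216872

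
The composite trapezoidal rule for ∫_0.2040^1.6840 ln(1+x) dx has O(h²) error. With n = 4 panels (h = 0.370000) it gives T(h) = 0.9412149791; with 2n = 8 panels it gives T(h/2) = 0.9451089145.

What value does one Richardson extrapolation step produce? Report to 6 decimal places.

The method has order 2: 2^2 = 4.
Top: 4(0.9451089145) − (0.9412149791) = 2.8392206789
Denominator 4 − 1 = 3.
So the Richardson estimate is 0.9464068930.

0.946407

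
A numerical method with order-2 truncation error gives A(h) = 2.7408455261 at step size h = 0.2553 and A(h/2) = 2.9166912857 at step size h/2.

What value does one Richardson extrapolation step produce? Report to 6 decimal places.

With r = 2 the leading error scales as h^2, so the weight is 2^2 = 4.
Numerator 4·A(h/2) − A(h) = 4·2.9166912857 − 2.7408455261 = 8.9259196167
Divide by 2^2 − 1 = 3.
So the Richardson estimate is 2.9753065389.
Correction |R − A(h/2)| = 5.862e-02; gap |A(h/2) − A(h)| = 1.758e-01.

2.975307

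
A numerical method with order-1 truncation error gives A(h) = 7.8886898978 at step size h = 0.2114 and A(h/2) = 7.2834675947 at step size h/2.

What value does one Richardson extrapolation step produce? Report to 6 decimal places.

Order 1 gives 2^r = 2 and 2^r − 1 = 1.
Difference of the inputs: 7.2834675947 − 7.8886898978 = -0.6052223031
Divide by 2^1 − 1 = 1: (-0.6052223031)/1 = -0.6052223031
R = A(h/2) + (A(h/2) − A(h))/1 = 7.2834675947 − 0.6052223031 = 6.6782452916
Correction |R − A(h/2)| = 6.052e-01; gap |A(h/2) − A(h)| = 6.052e-01.

6.678245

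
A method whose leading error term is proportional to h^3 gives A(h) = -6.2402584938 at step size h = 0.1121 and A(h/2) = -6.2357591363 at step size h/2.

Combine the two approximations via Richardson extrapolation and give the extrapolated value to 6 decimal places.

-6.235116

r = 3, so 2^r = 8.
Numerator 8×A(h/2) − A(h) = 8×(-6.2357591363) − (-6.2402584938) = -43.6458145966
R = (-43.6458145966)/7 = -6.2351163709
Correction |R − A(h/2)| = 6.428e-04; gap |A(h/2) − A(h)| = 4.499e-03.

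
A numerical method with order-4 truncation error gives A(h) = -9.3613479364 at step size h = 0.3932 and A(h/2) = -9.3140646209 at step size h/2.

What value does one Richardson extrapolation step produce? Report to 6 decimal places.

-9.310912

Leading term ∝ h^4; use weight 16 = 2^4.
16 × (-9.3140646209) = -149.0250339344; (-149.0250339344) − (-9.3613479364) = -139.6636859980
(-139.6636859980) ÷ 15 = -9.3109123999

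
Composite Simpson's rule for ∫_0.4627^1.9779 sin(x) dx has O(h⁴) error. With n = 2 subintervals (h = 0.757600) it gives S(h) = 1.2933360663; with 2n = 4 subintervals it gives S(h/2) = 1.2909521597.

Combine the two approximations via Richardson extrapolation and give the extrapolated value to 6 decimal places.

r = 4, so 2^r = 16.
Numerator 16·A(h/2) − A(h) = 16·1.2909521597 − 1.2933360663 = 19.3618984889
(16·1.2909521597 − 1.2933360663)/(16 − 1) = 1.2907932326

1.290793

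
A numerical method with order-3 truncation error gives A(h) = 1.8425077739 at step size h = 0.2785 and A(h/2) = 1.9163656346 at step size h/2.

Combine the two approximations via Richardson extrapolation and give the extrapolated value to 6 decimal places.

Method order is 3; weight 2^3 = 8.
Numerator 8×A(h/2) − A(h) = 8×1.9163656346 − 1.8425077739 = 13.4884173029
Denominator 8 − 1 = 7.
So the Richardson estimate is 1.9269167576.

1.926917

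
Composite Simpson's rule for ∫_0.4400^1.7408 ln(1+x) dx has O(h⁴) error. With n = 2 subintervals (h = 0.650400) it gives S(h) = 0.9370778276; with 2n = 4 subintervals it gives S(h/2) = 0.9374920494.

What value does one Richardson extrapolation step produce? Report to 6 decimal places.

Error is O(h^4); halving h shrinks it by 2^4 = 16.
Weighted: 14.9998727904 − 0.9370778276 = 14.0627949628
Divide by 2^4 − 1 = 15.
Extrapolated: 14.0627949628 / 15 = 0.9375196642
Correction |R − A(h/2)| = 2.761e-05; gap |A(h/2) − A(h)| = 4.142e-04.

0.937520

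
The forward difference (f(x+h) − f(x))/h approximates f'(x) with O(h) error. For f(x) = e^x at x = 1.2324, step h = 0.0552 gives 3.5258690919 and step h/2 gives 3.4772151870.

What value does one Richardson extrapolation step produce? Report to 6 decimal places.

Method order is 1; weight 2^1 = 2.
2 × 3.4772151870 = 6.9544303740; subtract 3.5258690919 → 3.4285612821
Denominator 2 − 1 = 1.
Result: 3.4285612821

3.428561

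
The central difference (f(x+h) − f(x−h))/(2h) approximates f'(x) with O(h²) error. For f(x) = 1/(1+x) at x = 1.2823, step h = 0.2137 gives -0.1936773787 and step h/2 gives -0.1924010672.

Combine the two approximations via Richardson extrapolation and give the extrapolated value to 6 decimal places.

-0.191976

The method has order 2: 2^2 = 4.
A(h/2) − A(h) = -0.1924010672 − (-0.1936773787) = 0.0012763115
Divide by 2^2 − 1 = 3: 0.0012763115/3 = 0.0004254372
R = A(h/2) + (A(h/2) − A(h))/3 = -0.1924010672 + 0.0004254372 = -0.1919756300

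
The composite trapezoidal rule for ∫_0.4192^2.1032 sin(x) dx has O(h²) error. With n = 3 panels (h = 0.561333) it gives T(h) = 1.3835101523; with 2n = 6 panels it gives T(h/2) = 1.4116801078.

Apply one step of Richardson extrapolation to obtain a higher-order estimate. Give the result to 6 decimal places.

r = 2: numerator weight 4, denominator 3.
Weighted: 5.6467204312 − 1.3835101523 = 4.2632102789
Denominator 4 − 1 = 3.
(4×1.4116801078 − 1.3835101523)/(4 − 1) = 1.4210700930

1.421070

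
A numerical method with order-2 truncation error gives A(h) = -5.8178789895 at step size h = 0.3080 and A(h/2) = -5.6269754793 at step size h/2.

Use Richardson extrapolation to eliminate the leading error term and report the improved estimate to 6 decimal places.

Error is O(h^2); halving h shrinks it by 2^2 = 4.
Numerator 4·A(h/2) − A(h) = 4·(-5.6269754793) − (-5.8178789895) = -16.6900229277
Denominator 4 − 1 = 3.
So the Richardson estimate is -5.5633409759.
Correction |R − A(h/2)| = 6.363e-02; gap |A(h/2) − A(h)| = 1.909e-01.

-5.563341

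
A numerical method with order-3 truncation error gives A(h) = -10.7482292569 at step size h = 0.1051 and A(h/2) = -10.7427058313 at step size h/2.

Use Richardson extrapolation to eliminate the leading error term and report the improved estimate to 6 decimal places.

The method has order 3: 2^3 = 8.
Top: 8(-10.7427058313) − (-10.7482292569) = -75.1934173935
Denominator 8 − 1 = 7.
(-75.1934173935) ÷ 7 = -10.7419167705
Shift from A(h/2): +0.0007890608.

-10.741917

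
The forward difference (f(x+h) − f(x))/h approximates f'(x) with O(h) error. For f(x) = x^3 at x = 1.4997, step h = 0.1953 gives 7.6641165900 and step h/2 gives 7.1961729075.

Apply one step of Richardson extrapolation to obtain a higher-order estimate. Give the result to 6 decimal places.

6.728229

Error is O(h^1); halving h shrinks it by 2^1 = 2.
2^1 × A(h/2) = 14.3923458150; minus A(h) gives 6.7282292250.
Extrapolated: 6.7282292250 / 1 = 6.7282292250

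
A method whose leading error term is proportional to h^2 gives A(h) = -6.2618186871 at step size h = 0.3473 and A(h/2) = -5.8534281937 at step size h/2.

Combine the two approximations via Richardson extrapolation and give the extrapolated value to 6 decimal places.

r = 2: numerator weight 4, denominator 3.
4·(-5.8534281937) − (-6.2618186871) = -17.1518940877
Divide by 2^2 − 1 = 3.
R = (-17.1518940877)/3 = -5.7172980292

-5.717298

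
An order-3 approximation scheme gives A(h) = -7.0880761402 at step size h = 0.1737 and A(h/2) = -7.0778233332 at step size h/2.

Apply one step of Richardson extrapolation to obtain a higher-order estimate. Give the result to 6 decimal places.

-7.076359

The method has order 3: 2^3 = 8.
8·(-7.0778233332) = -56.6225866656; (-56.6225866656) − (-7.0880761402) = -49.5345105254
(8·(-7.0778233332) − (-7.0880761402))/(8 − 1) = -7.0763586465
Shift from A(h/2): +0.0014646867.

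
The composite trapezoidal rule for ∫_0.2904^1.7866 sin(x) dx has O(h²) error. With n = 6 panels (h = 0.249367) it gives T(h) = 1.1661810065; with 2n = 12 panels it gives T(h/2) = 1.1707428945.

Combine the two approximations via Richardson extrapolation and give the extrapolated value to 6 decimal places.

1.172264

With r = 2 the leading error scales as h^2, so the weight is 2^2 = 4.
2^2×A(h/2) = 4.6829715780; minus A(h) gives 3.5167905715.
Divide by 2^2 − 1 = 3.
R = 3.5167905715/3 = 1.1722635238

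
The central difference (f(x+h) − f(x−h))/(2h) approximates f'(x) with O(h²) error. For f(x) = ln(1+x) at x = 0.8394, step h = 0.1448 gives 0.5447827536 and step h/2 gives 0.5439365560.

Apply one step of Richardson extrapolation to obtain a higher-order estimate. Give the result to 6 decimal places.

0.543654

With r = 2 the leading error scales as h^2, so the weight is 2^2 = 4.
2^2×A(h/2) = 2.1757462240; minus A(h) gives 1.6309634704.
1.6309634704 ÷ 3 = 0.5436544901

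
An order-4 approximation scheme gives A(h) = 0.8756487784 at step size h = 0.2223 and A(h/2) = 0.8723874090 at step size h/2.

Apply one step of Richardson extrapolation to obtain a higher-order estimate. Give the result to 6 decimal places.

Order 4 gives 2^r = 16 and 2^r − 1 = 15.
Difference of the inputs: 0.8723874090 − 0.8756487784 = -0.0032613694
Divide by 2^4 − 1 = 15: (-0.0032613694)/15 = -0.0002174246
R = A(h/2) + (A(h/2) − A(h))/15 = 0.8723874090 − 0.0002174246 = 0.8721699844
Shift from A(h/2): −0.0002174246.

0.872170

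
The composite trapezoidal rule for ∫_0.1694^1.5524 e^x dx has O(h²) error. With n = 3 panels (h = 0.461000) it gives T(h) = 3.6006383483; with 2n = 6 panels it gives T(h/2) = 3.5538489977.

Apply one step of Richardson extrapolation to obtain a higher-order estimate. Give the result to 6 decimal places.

Method order is 2; weight 2^2 = 4.
4 × 3.5538489977 − 3.6006383483 = 10.6147576425
Divide by 2^2 − 1 = 3.
Result: 3.5382525475

3.538253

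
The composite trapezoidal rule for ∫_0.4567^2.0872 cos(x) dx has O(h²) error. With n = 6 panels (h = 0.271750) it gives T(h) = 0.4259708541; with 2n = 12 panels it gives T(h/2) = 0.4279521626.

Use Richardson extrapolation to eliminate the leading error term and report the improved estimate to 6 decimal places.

The method has order 2: 2^2 = 4.
4·0.4279521626 = 1.7118086504; subtract 0.4259708541 → 1.2858377963
Divide by 2^2 − 1 = 3.
Extrapolated: 1.2858377963 / 3 = 0.4286125988

0.428613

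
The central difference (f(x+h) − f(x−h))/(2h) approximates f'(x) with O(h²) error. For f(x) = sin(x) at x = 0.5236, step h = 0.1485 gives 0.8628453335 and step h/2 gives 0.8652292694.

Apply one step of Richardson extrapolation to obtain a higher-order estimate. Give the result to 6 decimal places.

Order 2 gives 2^r = 4 and 2^r − 1 = 3.
Difference of the inputs: 0.8652292694 − 0.8628453335 = 0.0023839359
Divide by 2^2 − 1 = 3: 0.0023839359/3 = 0.0007946453
R = 0.8652292694 + 0.0007946453 = 0.8660239147

0.866024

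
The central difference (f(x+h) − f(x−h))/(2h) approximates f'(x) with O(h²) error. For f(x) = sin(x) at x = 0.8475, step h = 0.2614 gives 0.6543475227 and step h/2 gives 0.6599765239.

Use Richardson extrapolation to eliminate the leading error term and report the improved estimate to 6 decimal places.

Method order is 2; weight 2^2 = 4.
4*0.6599765239 = 2.6399060956; subtract 0.6543475227 → 1.9855585729
Denominator 4 − 1 = 3.
Result: 0.6618528576

0.661853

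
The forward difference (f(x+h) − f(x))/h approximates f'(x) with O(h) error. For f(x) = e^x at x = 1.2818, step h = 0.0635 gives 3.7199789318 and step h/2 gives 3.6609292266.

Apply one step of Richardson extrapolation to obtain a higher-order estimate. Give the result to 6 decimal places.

Leading term ∝ h^1; use weight 2 = 2^1.
Numerator 2 × A(h/2) − A(h) = 2 × 3.6609292266 − 3.7199789318 = 3.6018795214
Denominator 2 − 1 = 1.
Extrapolated: 3.6018795214 / 1 = 3.6018795214
Shift from A(h/2): −0.0590497052.

3.601880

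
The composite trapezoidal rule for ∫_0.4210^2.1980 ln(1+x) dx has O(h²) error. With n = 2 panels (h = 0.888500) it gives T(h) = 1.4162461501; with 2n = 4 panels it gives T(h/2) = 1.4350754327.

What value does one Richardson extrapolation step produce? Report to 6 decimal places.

1.441352

Method order is 2; weight 2^2 = 4.
Difference of the inputs: 1.4350754327 − 1.4162461501 = 0.0188292826
Correction (A(h/2) − A(h))/(4 − 1) = 0.0188292826/3 = 0.0062764275
R = 1.4350754327 + 0.0062764275 = 1.4413518602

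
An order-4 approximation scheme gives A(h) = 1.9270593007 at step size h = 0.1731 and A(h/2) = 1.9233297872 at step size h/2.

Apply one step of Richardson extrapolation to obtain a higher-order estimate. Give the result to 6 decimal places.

1.923081

Order 4 gives 2^r = 16 and 2^r − 1 = 15.
16·1.9233297872 = 30.7732765952; 30.7732765952 − 1.9270593007 = 28.8462172945
Denominator 16 − 1 = 15.
So the Richardson estimate is 1.9230811530.
Shift from A(h/2): −0.0002486342.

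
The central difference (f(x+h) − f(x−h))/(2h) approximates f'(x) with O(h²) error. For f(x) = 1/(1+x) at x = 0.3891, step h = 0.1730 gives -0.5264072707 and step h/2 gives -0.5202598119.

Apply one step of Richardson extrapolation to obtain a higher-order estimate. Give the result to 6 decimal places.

-0.518211

With r = 2 the leading error scales as h^2, so the weight is 2^2 = 4.
4×(-0.5202598119) = -2.0810392476; (-2.0810392476) − (-0.5264072707) = -1.5546319769
Denominator 4 − 1 = 3.
(4×(-0.5202598119) − (-0.5264072707))/(4 − 1) = -0.5182106590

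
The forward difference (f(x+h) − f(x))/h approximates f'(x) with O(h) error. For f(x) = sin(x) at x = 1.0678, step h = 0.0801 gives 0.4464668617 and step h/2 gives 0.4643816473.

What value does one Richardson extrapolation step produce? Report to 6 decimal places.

0.482296

The method has order 1: 2^1 = 2.
2 × 0.4643816473 = 0.9287632946; subtract 0.4464668617 → 0.4822964329
R = 0.4822964329/1 = 0.4822964329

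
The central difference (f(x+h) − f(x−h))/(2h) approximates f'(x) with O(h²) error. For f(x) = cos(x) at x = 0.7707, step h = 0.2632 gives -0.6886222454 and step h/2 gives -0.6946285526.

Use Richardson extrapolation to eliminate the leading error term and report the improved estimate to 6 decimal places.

Leading term ∝ h^2; use weight 4 = 2^2.
4*(-0.6946285526) = -2.7785142104; subtract (-0.6886222454) → -2.0898919650
Divide by 2^2 − 1 = 3.
(-2.0898919650) ÷ 3 = -0.6966306550
Correction |R − A(h/2)| = 2.002e-03; gap |A(h/2) − A(h)| = 6.006e-03.

-0.696631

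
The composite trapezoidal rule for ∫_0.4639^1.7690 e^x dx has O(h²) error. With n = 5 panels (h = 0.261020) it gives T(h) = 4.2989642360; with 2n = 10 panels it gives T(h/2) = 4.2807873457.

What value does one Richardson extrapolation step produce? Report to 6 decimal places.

Leading term ∝ h^2; use weight 4 = 2^2.
Top: 4(4.2807873457) − (4.2989642360) = 12.8241851468
12.8241851468 ÷ 3 = 4.2747283823
Gap between inputs: 1.818e-02; correction applied: −0.0060589634.

4.274728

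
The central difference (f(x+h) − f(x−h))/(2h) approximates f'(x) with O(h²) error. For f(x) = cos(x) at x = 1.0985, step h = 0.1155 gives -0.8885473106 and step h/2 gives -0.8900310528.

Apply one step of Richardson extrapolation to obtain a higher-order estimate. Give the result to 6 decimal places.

With r = 2 the leading error scales as h^2, so the weight is 2^2 = 4.
Weighted: (-3.5601242112) − (-0.8885473106) = -2.6715769006
R = (-2.6715769006)/3 = -0.8905256335
Gap between inputs: 1.484e-03; correction applied: −0.0004945807.

-0.890526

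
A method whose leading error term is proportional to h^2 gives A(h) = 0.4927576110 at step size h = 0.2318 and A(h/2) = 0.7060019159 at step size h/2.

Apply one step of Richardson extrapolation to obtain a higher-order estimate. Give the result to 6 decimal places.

Error is O(h^2); halving h shrinks it by 2^2 = 4.
Top: 4(0.7060019159) − (0.4927576110) = 2.3312500526
2.3312500526 ÷ 3 = 0.7770833509

0.777083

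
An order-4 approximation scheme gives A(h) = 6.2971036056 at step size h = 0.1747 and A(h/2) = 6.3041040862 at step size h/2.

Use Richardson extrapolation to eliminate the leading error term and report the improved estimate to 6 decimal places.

6.304571

Leading term ∝ h^4; use weight 16 = 2^4.
Weighted: 100.8656653792 − 6.2971036056 = 94.5685617736
Denominator 16 − 1 = 15.
94.5685617736 ÷ 15 = 6.3045707849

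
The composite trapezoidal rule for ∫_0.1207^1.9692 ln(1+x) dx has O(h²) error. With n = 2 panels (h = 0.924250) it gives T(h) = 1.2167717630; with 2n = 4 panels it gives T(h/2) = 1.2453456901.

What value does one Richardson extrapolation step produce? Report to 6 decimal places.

1.254870

Order 2 gives 2^r = 4 and 2^r − 1 = 3.
Top: 4(1.2453456901) − (1.2167717630) = 3.7646109974
R = 3.7646109974/3 = 1.2548703325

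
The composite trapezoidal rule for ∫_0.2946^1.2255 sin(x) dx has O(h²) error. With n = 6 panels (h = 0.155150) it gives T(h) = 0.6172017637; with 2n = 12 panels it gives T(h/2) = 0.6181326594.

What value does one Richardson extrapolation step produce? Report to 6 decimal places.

0.618443

r = 2, so 2^r = 4.
4*0.6181326594 = 2.4725306376; subtract 0.6172017637 → 1.8553288739
(4*0.6181326594 − 0.6172017637)/(4 − 1) = 0.6184429580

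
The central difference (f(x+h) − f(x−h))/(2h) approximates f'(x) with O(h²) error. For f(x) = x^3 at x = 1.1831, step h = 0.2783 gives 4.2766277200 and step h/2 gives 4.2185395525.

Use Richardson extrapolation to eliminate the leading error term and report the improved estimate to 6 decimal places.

Error is O(h^2); halving h shrinks it by 2^2 = 4.
4×4.2185395525 − 4.2766277200 = 12.5975304900
Extrapolated: 12.5975304900 / 3 = 4.1991768300
Correction |R − A(h/2)| = 1.936e-02; gap |A(h/2) − A(h)| = 5.809e-02.

4.199177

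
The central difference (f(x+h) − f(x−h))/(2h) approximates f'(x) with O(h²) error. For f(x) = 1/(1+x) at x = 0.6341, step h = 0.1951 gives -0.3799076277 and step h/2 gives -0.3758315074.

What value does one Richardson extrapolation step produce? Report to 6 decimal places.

-0.374473

Order 2 gives 2^r = 4 and 2^r − 1 = 3.
Numerator 4×A(h/2) − A(h) = 4×(-0.3758315074) − (-0.3799076277) = -1.1234184019
Divide by 2^2 − 1 = 3.
(4×(-0.3758315074) − (-0.3799076277))/(4 − 1) = -0.3744728006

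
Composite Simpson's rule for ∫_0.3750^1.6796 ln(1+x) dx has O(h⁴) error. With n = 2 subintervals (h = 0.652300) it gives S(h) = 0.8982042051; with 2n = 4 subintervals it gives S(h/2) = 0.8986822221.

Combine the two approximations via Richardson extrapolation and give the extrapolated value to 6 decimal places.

0.898714

With r = 4 the leading error scales as h^4, so the weight is 2^4 = 16.
Numerator 16 × A(h/2) − A(h) = 16 × 0.8986822221 − 0.8982042051 = 13.4807113485
(16 × 0.8986822221 − 0.8982042051)/(16 − 1) = 0.8987140899
Gap between inputs: 4.780e-04; correction applied: +0.0000318678.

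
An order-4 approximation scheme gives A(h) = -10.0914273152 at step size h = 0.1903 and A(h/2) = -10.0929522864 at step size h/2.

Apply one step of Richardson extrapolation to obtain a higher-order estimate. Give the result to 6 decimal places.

With r = 4 the leading error scales as h^4, so the weight is 2^4 = 16.
Numerator 16×A(h/2) − A(h) = 16×(-10.0929522864) − (-10.0914273152) = -151.3958092672
Denominator 16 − 1 = 15.
R = (-151.3958092672)/15 = -10.0930539511
Gap between inputs: 1.525e-03; correction applied: −0.0001016647.

-10.093054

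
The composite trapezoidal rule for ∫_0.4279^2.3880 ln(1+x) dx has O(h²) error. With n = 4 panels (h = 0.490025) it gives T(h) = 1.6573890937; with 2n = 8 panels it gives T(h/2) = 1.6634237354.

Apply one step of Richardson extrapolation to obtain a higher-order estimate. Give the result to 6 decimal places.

Leading term ∝ h^2; use weight 4 = 2^2.
Numerator 4·A(h/2) − A(h) = 4·1.6634237354 − 1.6573890937 = 4.9963058479
(4·1.6634237354 − 1.6573890937)/(4 − 1) = 1.6654352826
Correction |R − A(h/2)| = 2.012e-03; gap |A(h/2) − A(h)| = 6.035e-03.

1.665435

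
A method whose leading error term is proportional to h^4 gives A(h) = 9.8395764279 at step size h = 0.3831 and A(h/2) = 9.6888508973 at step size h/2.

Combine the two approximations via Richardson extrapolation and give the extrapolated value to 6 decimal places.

Method order is 4; weight 2^4 = 16.
16×9.6888508973 = 155.0216143568; 155.0216143568 − 9.8395764279 = 145.1820379289
R = 145.1820379289/15 = 9.6788025286
Shift from A(h/2): −0.0100483687.

9.678803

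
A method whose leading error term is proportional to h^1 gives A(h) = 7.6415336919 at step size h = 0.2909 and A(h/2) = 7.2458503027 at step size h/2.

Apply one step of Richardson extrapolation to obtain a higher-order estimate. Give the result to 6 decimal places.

Order 1 gives 2^r = 2 and 2^r − 1 = 1.
2 × 7.2458503027 − 7.6415336919 = 6.8501669135
6.8501669135 ÷ 1 = 6.8501669135

6.850167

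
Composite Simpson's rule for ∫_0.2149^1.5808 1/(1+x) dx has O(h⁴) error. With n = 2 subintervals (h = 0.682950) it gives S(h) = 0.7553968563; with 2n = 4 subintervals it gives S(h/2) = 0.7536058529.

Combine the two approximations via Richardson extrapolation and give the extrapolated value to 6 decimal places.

Error is O(h^4); halving h shrinks it by 2^4 = 16.
2^4*A(h/2) = 12.0576936464; minus A(h) gives 11.3022967901.
Divide by 2^4 − 1 = 15.
Extrapolated: 11.3022967901 / 15 = 0.7534864527
Correction |R − A(h/2)| = 1.194e-04; gap |A(h/2) − A(h)| = 1.791e-03.

0.753486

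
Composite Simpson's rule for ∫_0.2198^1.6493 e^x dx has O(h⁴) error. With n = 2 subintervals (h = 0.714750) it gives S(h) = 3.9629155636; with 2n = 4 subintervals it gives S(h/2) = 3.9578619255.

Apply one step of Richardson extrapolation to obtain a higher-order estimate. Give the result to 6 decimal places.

3.957525

r = 4, so 2^r = 16.
16 × 3.9578619255 = 63.3257908080; subtract 3.9629155636 → 59.3628752444
Divide by 2^4 − 1 = 15.
Extrapolated: 59.3628752444 / 15 = 3.9575250163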